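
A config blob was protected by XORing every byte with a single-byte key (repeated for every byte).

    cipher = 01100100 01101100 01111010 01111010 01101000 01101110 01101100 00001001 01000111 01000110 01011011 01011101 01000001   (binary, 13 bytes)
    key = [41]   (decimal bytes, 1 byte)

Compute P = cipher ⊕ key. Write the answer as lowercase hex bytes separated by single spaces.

The 1-byte key repeats, so the effective keystream is 29 29 29 29 29 29 29 29 29 29 29 29 29.
byte 0: 100 ⊕  41 =  77
byte 1: 108 ⊕  41 =  69
byte 2: 122 ⊕  41 =  83
byte 3: 122 ⊕  41 =  83
byte 4: 104 ⊕  41 =  65
byte 5: 110 ⊕  41 =  71
byte 6: 108 ⊕  41 =  69
byte 7:   9 ⊕  41 =  32
byte 8:  71 ⊕  41 = 110
byte 9:  70 ⊕  41 = 111
byte 10:  91 ⊕  41 = 114
byte 11:  93 ⊕  41 = 116
byte 12:  65 ⊕  41 = 104

4d 45 53 53 41 47 45 20 6e 6f 72 74 68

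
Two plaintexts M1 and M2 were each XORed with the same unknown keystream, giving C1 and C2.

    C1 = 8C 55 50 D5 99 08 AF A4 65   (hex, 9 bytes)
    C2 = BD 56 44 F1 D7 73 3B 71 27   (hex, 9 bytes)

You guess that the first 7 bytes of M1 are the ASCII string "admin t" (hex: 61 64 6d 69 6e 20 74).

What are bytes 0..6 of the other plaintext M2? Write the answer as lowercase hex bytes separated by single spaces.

50 67 79 4d 20 5b e0

First, C1 ⊕ C2 = (M1 ⊕ K) ⊕ (M2 ⊕ K) = M1 ⊕ M2, so the key drops out. Then M2 = (M1 ⊕ M2) ⊕ M1 over the first 7 bytes.
byte 0: (8c XOR bd) XOR 61 = 31 XOR 61 = 50
byte 1: (55 XOR 56) XOR 64 = 03 XOR 64 = 67
byte 2: (50 XOR 44) XOR 6d = 14 XOR 6d = 79
byte 3: (d5 XOR f1) XOR 69 = 24 XOR 69 = 4d
byte 4: (99 XOR d7) XOR 6e = 4e XOR 6e = 20
byte 5: (08 XOR 73) XOR 20 = 7b XOR 20 = 5b
byte 6: (af XOR 3b) XOR 74 = 94 XOR 74 = e0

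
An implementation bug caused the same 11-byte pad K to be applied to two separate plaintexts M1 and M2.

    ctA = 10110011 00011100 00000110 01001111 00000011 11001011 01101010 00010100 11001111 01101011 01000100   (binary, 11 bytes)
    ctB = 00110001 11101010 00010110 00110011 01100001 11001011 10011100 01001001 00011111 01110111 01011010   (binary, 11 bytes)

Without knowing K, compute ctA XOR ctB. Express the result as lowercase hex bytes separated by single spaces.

ctA ⊕ ctB = (M1 ⊕ K) ⊕ (M2 ⊕ K) = M1 ⊕ M2 — the shared key cancels under XOR.
b3 ⊕ 31 = 82
1c ⊕ ea = f6
06 ⊕ 16 = 10
4f ⊕ 33 = 7c
03 ⊕ 61 = 62
cb ⊕ cb = 00
6a ⊕ 9c = f6
14 ⊕ 49 = 5d
cf ⊕ 1f = d0
6b ⊕ 77 = 1c
44 ⊕ 5a = 1e

82 f6 10 7c 62 00 f6 5d d0 1c 1e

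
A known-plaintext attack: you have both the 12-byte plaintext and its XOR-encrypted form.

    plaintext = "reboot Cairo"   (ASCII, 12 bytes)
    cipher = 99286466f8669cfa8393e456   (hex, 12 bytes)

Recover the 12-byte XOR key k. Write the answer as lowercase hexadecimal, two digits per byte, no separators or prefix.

Since cipher = plaintext ⊕ k, XORing both sides with plaintext gives k = plaintext ⊕ cipher.
72 ^ 99 = eb
65 ^ 28 = 4d
62 ^ 64 = 06
6f ^ 66 = 09
6f ^ f8 = 97
74 ^ 66 = 12
20 ^ 9c = bc
43 ^ fa = b9
61 ^ 83 = e2
69 ^ 93 = fa
72 ^ e4 = 96
6f ^ 56 = 39

eb4d06099712bcb9e2fa9639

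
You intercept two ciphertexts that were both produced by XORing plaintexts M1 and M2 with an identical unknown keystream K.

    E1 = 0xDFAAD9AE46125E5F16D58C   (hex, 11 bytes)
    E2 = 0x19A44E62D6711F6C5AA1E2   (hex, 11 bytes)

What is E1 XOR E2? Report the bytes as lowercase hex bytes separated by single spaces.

c6 0e 97 cc 90 63 41 33 4c 74 6e

E1 ⊕ E2 = (M1 ⊕ K) ⊕ (M2 ⊕ K) = M1 ⊕ M2 — the shared key cancels under XOR.
df ^ 19 = c6
aa ^ a4 = 0e
d9 ^ 4e = 97
ae ^ 62 = cc
46 ^ d6 = 90
12 ^ 71 = 63
5e ^ 1f = 41
5f ^ 6c = 33
16 ^ 5a = 4c
d5 ^ a1 = 74
8c ^ e2 = 6e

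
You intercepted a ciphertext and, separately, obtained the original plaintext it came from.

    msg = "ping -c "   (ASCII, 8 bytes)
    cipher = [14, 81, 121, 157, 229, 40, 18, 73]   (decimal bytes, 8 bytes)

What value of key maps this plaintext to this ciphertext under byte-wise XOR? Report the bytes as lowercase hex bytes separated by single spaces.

Since cipher = msg ⊕ key, XORing both sides with msg gives key = msg ⊕ cipher.
01110000 XOR 00001110 = 01111110
01101001 XOR 01010001 = 00111000
01101110 XOR 01111001 = 00010111
01100111 XOR 10011101 = 11111010
00100000 XOR 11100101 = 11000101
00101101 XOR 00101000 = 00000101
01100011 XOR 00010010 = 01110001
00100000 XOR 01001001 = 01101001

7e 38 17 fa c5 05 71 69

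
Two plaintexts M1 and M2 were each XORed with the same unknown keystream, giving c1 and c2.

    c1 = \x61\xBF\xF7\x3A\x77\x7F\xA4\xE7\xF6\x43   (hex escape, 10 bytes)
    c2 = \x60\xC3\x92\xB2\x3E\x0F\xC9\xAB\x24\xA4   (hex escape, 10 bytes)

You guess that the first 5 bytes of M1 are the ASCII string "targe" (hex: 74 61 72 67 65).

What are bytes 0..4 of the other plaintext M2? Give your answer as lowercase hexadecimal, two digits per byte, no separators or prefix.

First, c1 ⊕ c2 = (M1 ⊕ K) ⊕ (M2 ⊕ K) = M1 ⊕ M2, so the key drops out. Then M2 = (M1 ⊕ M2) ⊕ M1 over the first 5 bytes.
byte 0: (61 XOR 60) XOR 74 = 01 XOR 74 = 75
byte 1: (bf XOR c3) XOR 61 = 7c XOR 61 = 1d
byte 2: (f7 XOR 92) XOR 72 = 65 XOR 72 = 17
byte 3: (3a XOR b2) XOR 67 = 88 XOR 67 = ef
byte 4: (77 XOR 3e) XOR 65 = 49 XOR 65 = 2c

751d17ef2c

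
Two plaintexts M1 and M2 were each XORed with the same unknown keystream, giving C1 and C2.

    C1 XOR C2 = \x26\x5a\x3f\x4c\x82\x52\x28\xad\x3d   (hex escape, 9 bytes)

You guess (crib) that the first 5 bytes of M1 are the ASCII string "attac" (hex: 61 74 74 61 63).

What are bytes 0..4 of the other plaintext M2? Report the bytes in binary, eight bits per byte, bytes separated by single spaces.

01000111 00101110 01001011 00101101 11100001

Since C1 ⊕ C2 = M1 ⊕ M2, XORing with the guessed M1 bytes yields the corresponding M2 bytes: M2 = (C1 ⊕ C2) ⊕ M1.
26 xor 61 = 47
5a xor 74 = 2e
3f xor 74 = 4b
4c xor 61 = 2d
82 xor 63 = e1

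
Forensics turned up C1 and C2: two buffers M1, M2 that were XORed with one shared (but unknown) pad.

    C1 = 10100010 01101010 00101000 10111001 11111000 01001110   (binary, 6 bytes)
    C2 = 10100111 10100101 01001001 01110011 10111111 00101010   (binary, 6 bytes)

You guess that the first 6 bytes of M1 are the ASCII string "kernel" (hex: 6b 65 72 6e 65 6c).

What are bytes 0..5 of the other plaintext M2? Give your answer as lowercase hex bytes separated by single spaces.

First, C1 ⊕ C2 = (M1 ⊕ K) ⊕ (M2 ⊕ K) = M1 ⊕ M2, so the key drops out. Then M2 = (M1 ⊕ M2) ⊕ M1 over the first 6 bytes.
byte 0: (a2 XOR a7) XOR 6b = 05 XOR 6b = 6e
byte 1: (6a XOR a5) XOR 65 = cf XOR 65 = aa
byte 2: (28 XOR 49) XOR 72 = 61 XOR 72 = 13
byte 3: (b9 XOR 73) XOR 6e = ca XOR 6e = a4
byte 4: (f8 XOR bf) XOR 65 = 47 XOR 65 = 22
byte 5: (4e XOR 2a) XOR 6c = 64 XOR 6c = 08

6e aa 13 a4 22 08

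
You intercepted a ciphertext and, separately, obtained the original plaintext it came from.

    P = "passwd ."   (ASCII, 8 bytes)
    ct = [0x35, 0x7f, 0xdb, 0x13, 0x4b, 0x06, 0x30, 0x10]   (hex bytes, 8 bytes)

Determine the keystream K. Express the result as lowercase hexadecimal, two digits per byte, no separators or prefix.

451ea8603c62103e

Since ct = P ⊕ K, XORing both sides with P gives K = P ⊕ ct.
70 xor 35 = 45
61 xor 7f = 1e
73 xor db = a8
73 xor 13 = 60
77 xor 4b = 3c
64 xor 06 = 62
20 xor 30 = 10
2e xor 10 = 3e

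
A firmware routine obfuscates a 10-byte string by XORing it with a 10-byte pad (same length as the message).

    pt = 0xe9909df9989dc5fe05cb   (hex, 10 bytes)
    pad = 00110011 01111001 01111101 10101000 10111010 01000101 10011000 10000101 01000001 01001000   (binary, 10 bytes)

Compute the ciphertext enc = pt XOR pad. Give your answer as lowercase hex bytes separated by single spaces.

e9 XOR 33 = da
90 XOR 79 = e9
9d XOR 7d = e0
f9 XOR a8 = 51
98 XOR ba = 22
9d XOR 45 = d8
c5 XOR 98 = 5d
fe XOR 85 = 7b
05 XOR 41 = 44
cb XOR 48 = 83

da e9 e0 51 22 d8 5d 7b 44 83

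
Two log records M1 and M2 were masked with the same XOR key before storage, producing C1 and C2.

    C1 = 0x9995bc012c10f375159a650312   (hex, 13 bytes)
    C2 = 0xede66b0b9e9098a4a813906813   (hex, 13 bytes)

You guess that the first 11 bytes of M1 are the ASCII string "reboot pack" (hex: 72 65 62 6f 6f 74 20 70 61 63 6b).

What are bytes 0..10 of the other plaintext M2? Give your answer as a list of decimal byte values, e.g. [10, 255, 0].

First, C1 ⊕ C2 = (M1 ⊕ K) ⊕ (M2 ⊕ K) = M1 ⊕ M2, so the key drops out. Then M2 = (M1 ⊕ M2) ⊕ M1 over the first 11 bytes.
byte 0: (99 ^ ed) ^ 72 = 74 ^ 72 = 06
byte 1: (95 ^ e6) ^ 65 = 73 ^ 65 = 16
byte 2: (bc ^ 6b) ^ 62 = d7 ^ 62 = b5
byte 3: (01 ^ 0b) ^ 6f = 0a ^ 6f = 65
byte 4: (2c ^ 9e) ^ 6f = b2 ^ 6f = dd
byte 5: (10 ^ 90) ^ 74 = 80 ^ 74 = f4
byte 6: (f3 ^ 98) ^ 20 = 6b ^ 20 = 4b
byte 7: (75 ^ a4) ^ 70 = d1 ^ 70 = a1
byte 8: (15 ^ a8) ^ 61 = bd ^ 61 = dc
byte 9: (9a ^ 13) ^ 63 = 89 ^ 63 = ea
byte 10: (65 ^ 90) ^ 6b = f5 ^ 6b = 9e

[6, 22, 181, 101, 221, 244, 75, 161, 220, 234, 158]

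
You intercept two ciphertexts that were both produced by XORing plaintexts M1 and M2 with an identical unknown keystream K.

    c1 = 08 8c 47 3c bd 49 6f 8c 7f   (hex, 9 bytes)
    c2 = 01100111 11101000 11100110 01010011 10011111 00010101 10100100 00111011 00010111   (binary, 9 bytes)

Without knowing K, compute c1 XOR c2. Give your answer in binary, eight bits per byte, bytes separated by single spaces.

c1 ⊕ c2 = (M1 ⊕ K) ⊕ (M2 ⊕ K) = M1 ⊕ M2 — the shared key cancels under XOR.
  8 xor 103 = 111
140 xor 232 = 100
 71 xor 230 = 161
 60 xor  83 = 111
189 xor 159 =  34
 73 xor  21 =  92
111 xor 164 = 203
140 xor  59 = 183
127 xor  23 = 104

01101111 01100100 10100001 01101111 00100010 01011100 11001011 10110111 01101000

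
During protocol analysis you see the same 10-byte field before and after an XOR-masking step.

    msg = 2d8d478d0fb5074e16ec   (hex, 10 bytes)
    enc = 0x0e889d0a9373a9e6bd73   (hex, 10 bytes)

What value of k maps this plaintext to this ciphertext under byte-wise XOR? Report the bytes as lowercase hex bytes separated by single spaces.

23 05 da 87 9c c6 ae a8 ab 9f

Since enc = msg ⊕ k, XORing both sides with msg gives k = msg ⊕ enc.
byte 0:  45 ^  14 =  35
byte 1: 141 ^ 136 =   5
byte 2:  71 ^ 157 = 218
byte 3: 141 ^  10 = 135
byte 4:  15 ^ 147 = 156
byte 5: 181 ^ 115 = 198
byte 6:   7 ^ 169 = 174
byte 7:  78 ^ 230 = 168
byte 8:  22 ^ 189 = 171
byte 9: 236 ^ 115 = 159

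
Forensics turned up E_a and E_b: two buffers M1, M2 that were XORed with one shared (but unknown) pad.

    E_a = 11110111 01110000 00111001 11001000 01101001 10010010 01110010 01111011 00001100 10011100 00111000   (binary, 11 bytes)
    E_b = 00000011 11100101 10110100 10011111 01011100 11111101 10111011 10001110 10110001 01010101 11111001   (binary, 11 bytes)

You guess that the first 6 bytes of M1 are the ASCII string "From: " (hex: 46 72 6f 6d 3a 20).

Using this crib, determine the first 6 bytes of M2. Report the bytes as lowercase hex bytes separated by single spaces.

b2 e7 e2 3a 0f 4f

First, E_a ⊕ E_b = (M1 ⊕ K) ⊕ (M2 ⊕ K) = M1 ⊕ M2, so the key drops out. Then M2 = (M1 ⊕ M2) ⊕ M1 over the first 6 bytes.
byte 0: (f7 ⊕ 03) ⊕ 46 = f4 ⊕ 46 = b2
byte 1: (70 ⊕ e5) ⊕ 72 = 95 ⊕ 72 = e7
byte 2: (39 ⊕ b4) ⊕ 6f = 8d ⊕ 6f = e2
byte 3: (c8 ⊕ 9f) ⊕ 6d = 57 ⊕ 6d = 3a
byte 4: (69 ⊕ 5c) ⊕ 3a = 35 ⊕ 3a = 0f
byte 5: (92 ⊕ fd) ⊕ 20 = 6f ⊕ 20 = 4f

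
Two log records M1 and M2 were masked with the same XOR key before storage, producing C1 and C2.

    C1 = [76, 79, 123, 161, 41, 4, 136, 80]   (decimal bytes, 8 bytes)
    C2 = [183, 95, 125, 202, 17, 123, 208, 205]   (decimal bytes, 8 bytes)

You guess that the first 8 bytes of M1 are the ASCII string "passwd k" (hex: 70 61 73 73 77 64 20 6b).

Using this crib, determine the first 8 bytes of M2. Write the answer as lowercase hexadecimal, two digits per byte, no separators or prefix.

First, C1 ⊕ C2 = (M1 ⊕ K) ⊕ (M2 ⊕ K) = M1 ⊕ M2, so the key drops out. Then M2 = (M1 ⊕ M2) ⊕ M1 over the first 8 bytes.
byte 0: (4c ^ b7) ^ 70 = fb ^ 70 = 8b
byte 1: (4f ^ 5f) ^ 61 = 10 ^ 61 = 71
byte 2: (7b ^ 7d) ^ 73 = 06 ^ 73 = 75
byte 3: (a1 ^ ca) ^ 73 = 6b ^ 73 = 18
byte 4: (29 ^ 11) ^ 77 = 38 ^ 77 = 4f
byte 5: (04 ^ 7b) ^ 64 = 7f ^ 64 = 1b
byte 6: (88 ^ d0) ^ 20 = 58 ^ 20 = 78
byte 7: (50 ^ cd) ^ 6b = 9d ^ 6b = f6

8b7175184f1b78f6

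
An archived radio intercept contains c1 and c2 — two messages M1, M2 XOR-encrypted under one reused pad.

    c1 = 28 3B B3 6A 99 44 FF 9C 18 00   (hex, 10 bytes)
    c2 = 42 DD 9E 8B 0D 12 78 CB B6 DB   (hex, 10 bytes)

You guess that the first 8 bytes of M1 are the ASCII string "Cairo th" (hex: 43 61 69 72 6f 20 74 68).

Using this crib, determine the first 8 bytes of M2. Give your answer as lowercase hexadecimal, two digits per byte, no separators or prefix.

29874493fb76f33f

First, c1 ⊕ c2 = (M1 ⊕ K) ⊕ (M2 ⊕ K) = M1 ⊕ M2, so the key drops out. Then M2 = (M1 ⊕ M2) ⊕ M1 over the first 8 bytes.
byte 0: (28 ⊕ 42) ⊕ 43 = 6a ⊕ 43 = 29
byte 1: (3b ⊕ dd) ⊕ 61 = e6 ⊕ 61 = 87
byte 2: (b3 ⊕ 9e) ⊕ 69 = 2d ⊕ 69 = 44
byte 3: (6a ⊕ 8b) ⊕ 72 = e1 ⊕ 72 = 93
byte 4: (99 ⊕ 0d) ⊕ 6f = 94 ⊕ 6f = fb
byte 5: (44 ⊕ 12) ⊕ 20 = 56 ⊕ 20 = 76
byte 6: (ff ⊕ 78) ⊕ 74 = 87 ⊕ 74 = f3
byte 7: (9c ⊕ cb) ⊕ 68 = 57 ⊕ 68 = 3f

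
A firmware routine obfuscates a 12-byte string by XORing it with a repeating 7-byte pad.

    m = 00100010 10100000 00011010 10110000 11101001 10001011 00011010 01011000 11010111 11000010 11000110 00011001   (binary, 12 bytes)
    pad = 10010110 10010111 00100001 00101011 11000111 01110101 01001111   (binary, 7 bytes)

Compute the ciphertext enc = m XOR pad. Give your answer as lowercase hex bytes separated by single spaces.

The 7-byte key repeats, so the effective keystream is 96 97 21 2b c7 75 4f 96 97 21 2b c7.
byte 0:  34 XOR 150 = 180
byte 1: 160 XOR 151 =  55
byte 2:  26 XOR  33 =  59
byte 3: 176 XOR  43 = 155
byte 4: 233 XOR 199 =  46
byte 5: 139 XOR 117 = 254
byte 6:  26 XOR  79 =  85
byte 7:  88 XOR 150 = 206
byte 8: 215 XOR 151 =  64
byte 9: 194 XOR  33 = 227
byte 10: 198 XOR  43 = 237
byte 11:  25 XOR 199 = 222

b4 37 3b 9b 2e fe 55 ce 40 e3 ed de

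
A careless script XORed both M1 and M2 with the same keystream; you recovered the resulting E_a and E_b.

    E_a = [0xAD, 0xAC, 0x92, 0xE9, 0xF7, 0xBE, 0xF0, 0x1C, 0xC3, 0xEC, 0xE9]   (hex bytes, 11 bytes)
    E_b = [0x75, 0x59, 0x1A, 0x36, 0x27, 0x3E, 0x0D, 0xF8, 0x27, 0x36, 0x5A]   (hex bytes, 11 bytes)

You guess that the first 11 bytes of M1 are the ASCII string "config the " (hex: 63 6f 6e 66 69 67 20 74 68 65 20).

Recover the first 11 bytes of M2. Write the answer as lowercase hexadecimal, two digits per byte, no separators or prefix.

First, E_a ⊕ E_b = (M1 ⊕ K) ⊕ (M2 ⊕ K) = M1 ⊕ M2, so the key drops out. Then M2 = (M1 ⊕ M2) ⊕ M1 over the first 11 bytes.
byte 0: (ad XOR 75) XOR 63 = d8 XOR 63 = bb
byte 1: (ac XOR 59) XOR 6f = f5 XOR 6f = 9a
byte 2: (92 XOR 1a) XOR 6e = 88 XOR 6e = e6
byte 3: (e9 XOR 36) XOR 66 = df XOR 66 = b9
byte 4: (f7 XOR 27) XOR 69 = d0 XOR 69 = b9
byte 5: (be XOR 3e) XOR 67 = 80 XOR 67 = e7
byte 6: (f0 XOR 0d) XOR 20 = fd XOR 20 = dd
byte 7: (1c XOR f8) XOR 74 = e4 XOR 74 = 90
byte 8: (c3 XOR 27) XOR 68 = e4 XOR 68 = 8c
byte 9: (ec XOR 36) XOR 65 = da XOR 65 = bf
byte 10: (e9 XOR 5a) XOR 20 = b3 XOR 20 = 93

bb9ae6b9b9e7dd908cbf93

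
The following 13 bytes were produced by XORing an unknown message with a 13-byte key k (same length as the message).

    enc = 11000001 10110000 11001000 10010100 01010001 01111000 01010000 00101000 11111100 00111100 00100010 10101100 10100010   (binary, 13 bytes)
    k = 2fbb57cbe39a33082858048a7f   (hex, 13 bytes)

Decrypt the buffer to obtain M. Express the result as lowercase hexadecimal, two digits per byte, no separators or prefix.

ee0b9f5fb2e26320d4642626dd

byte 0: c1 ⊕ 2f = ee
byte 1: b0 ⊕ bb = 0b
byte 2: c8 ⊕ 57 = 9f
byte 3: 94 ⊕ cb = 5f
byte 4: 51 ⊕ e3 = b2
byte 5: 78 ⊕ 9a = e2
byte 6: 50 ⊕ 33 = 63
byte 7: 28 ⊕ 08 = 20
byte 8: fc ⊕ 28 = d4
byte 9: 3c ⊕ 58 = 64
byte 10: 22 ⊕ 04 = 26
byte 11: ac ⊕ 8a = 26
byte 12: a2 ⊕ 7f = dd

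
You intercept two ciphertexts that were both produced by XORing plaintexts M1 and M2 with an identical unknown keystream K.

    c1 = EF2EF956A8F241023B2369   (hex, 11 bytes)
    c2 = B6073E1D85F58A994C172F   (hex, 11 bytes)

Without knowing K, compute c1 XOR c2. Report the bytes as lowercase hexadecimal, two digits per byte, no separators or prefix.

5929c74b2d07cb9b773446

c1 ⊕ c2 = (M1 ⊕ K) ⊕ (M2 ⊕ K) = M1 ⊕ M2 — the shared key cancels under XOR.
byte 0: ef XOR b6 = 59
byte 1: 2e XOR 07 = 29
byte 2: f9 XOR 3e = c7
byte 3: 56 XOR 1d = 4b
byte 4: a8 XOR 85 = 2d
byte 5: f2 XOR f5 = 07
byte 6: 41 XOR 8a = cb
byte 7: 02 XOR 99 = 9b
byte 8: 3b XOR 4c = 77
byte 9: 23 XOR 17 = 34
byte 10: 69 XOR 2f = 46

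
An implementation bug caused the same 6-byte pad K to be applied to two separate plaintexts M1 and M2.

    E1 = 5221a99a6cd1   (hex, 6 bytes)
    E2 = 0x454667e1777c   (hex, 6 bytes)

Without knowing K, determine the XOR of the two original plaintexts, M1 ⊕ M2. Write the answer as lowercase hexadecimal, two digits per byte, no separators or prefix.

E1 ⊕ E2 = (M1 ⊕ K) ⊕ (M2 ⊕ K) = M1 ⊕ M2 — the shared key cancels under XOR.
byte 0: 52 ^ 45 = 17
byte 1: 21 ^ 46 = 67
byte 2: a9 ^ 67 = ce
byte 3: 9a ^ e1 = 7b
byte 4: 6c ^ 77 = 1b
byte 5: d1 ^ 7c = ad

1767ce7b1bad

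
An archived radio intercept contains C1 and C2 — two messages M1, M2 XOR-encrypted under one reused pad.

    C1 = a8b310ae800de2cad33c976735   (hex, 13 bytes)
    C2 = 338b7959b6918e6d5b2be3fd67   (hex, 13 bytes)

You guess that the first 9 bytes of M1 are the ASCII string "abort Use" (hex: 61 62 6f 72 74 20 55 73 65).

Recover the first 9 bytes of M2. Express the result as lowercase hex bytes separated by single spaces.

fa 5a 06 85 42 bc 39 d4 ed

First, C1 ⊕ C2 = (M1 ⊕ K) ⊕ (M2 ⊕ K) = M1 ⊕ M2, so the key drops out. Then M2 = (M1 ⊕ M2) ⊕ M1 over the first 9 bytes.
byte 0: (a8 xor 33) xor 61 = 9b xor 61 = fa
byte 1: (b3 xor 8b) xor 62 = 38 xor 62 = 5a
byte 2: (10 xor 79) xor 6f = 69 xor 6f = 06
byte 3: (ae xor 59) xor 72 = f7 xor 72 = 85
byte 4: (80 xor b6) xor 74 = 36 xor 74 = 42
byte 5: (0d xor 91) xor 20 = 9c xor 20 = bc
byte 6: (e2 xor 8e) xor 55 = 6c xor 55 = 39
byte 7: (ca xor 6d) xor 73 = a7 xor 73 = d4
byte 8: (d3 xor 5b) xor 65 = 88 xor 65 = ed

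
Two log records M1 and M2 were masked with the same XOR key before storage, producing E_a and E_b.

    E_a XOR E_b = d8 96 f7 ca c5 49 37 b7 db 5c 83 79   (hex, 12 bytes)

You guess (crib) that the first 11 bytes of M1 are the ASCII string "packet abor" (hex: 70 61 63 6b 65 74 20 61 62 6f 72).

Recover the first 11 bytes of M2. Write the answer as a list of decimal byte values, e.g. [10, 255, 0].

Since E_a ⊕ E_b = M1 ⊕ M2, XORing with the guessed M1 bytes yields the corresponding M2 bytes: M2 = (E_a ⊕ E_b) ⊕ M1.
byte 0: d8 xor 70 = a8
byte 1: 96 xor 61 = f7
byte 2: f7 xor 63 = 94
byte 3: ca xor 6b = a1
byte 4: c5 xor 65 = a0
byte 5: 49 xor 74 = 3d
byte 6: 37 xor 20 = 17
byte 7: b7 xor 61 = d6
byte 8: db xor 62 = b9
byte 9: 5c xor 6f = 33
byte 10: 83 xor 72 = f1

[168, 247, 148, 161, 160, 61, 23, 214, 185, 51, 241]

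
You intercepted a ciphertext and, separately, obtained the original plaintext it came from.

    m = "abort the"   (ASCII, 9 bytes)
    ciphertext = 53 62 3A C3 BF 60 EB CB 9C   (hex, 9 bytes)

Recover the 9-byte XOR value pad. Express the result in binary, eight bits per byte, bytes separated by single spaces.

Since ciphertext = m ⊕ pad, XORing both sides with m gives pad = m ⊕ ciphertext.
61 ⊕ 53 = 32
62 ⊕ 62 = 00
6f ⊕ 3a = 55
72 ⊕ c3 = b1
74 ⊕ bf = cb
20 ⊕ 60 = 40
74 ⊕ eb = 9f
68 ⊕ cb = a3
65 ⊕ 9c = f9

00110010 00000000 01010101 10110001 11001011 01000000 10011111 10100011 11111001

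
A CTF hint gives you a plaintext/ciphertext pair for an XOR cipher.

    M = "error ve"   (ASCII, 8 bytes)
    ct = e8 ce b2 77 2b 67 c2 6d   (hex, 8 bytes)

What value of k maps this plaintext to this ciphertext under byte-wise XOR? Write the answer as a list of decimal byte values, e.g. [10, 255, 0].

[141, 188, 192, 24, 89, 71, 180, 8]

Since ct = M ⊕ k, XORing both sides with M gives k = M ⊕ ct.
65 XOR e8 = 8d
72 XOR ce = bc
72 XOR b2 = c0
6f XOR 77 = 18
72 XOR 2b = 59
20 XOR 67 = 47
76 XOR c2 = b4
65 XOR 6d = 08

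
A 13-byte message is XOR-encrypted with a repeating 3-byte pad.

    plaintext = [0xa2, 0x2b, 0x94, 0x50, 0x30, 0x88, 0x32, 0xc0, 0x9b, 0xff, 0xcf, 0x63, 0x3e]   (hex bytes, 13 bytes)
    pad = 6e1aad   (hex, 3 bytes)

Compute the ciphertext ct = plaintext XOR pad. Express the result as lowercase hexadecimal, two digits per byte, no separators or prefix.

The 3-byte key repeats, so the effective keystream is 6e 1a ad 6e 1a ad 6e 1a ad 6e 1a ad 6e.
byte 0: a2 ⊕ 6e = cc
byte 1: 2b ⊕ 1a = 31
byte 2: 94 ⊕ ad = 39
byte 3: 50 ⊕ 6e = 3e
byte 4: 30 ⊕ 1a = 2a
byte 5: 88 ⊕ ad = 25
byte 6: 32 ⊕ 6e = 5c
byte 7: c0 ⊕ 1a = da
byte 8: 9b ⊕ ad = 36
byte 9: ff ⊕ 6e = 91
byte 10: cf ⊕ 1a = d5
byte 11: 63 ⊕ ad = ce
byte 12: 3e ⊕ 6e = 50

cc31393e2a255cda3691d5ce50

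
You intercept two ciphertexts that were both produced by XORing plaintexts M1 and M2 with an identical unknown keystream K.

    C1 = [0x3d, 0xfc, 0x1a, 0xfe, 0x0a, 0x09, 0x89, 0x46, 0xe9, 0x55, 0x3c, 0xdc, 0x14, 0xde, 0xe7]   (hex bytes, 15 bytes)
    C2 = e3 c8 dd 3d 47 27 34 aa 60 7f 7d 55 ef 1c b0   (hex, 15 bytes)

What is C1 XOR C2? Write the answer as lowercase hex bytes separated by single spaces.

de 34 c7 c3 4d 2e bd ec 89 2a 41 89 fb c2 57

C1 ⊕ C2 = (M1 ⊕ K) ⊕ (M2 ⊕ K) = M1 ⊕ M2 — the shared key cancels under XOR.
 61 XOR 227 = 222
252 XOR 200 =  52
 26 XOR 221 = 199
254 XOR  61 = 195
 10 XOR  71 =  77
  9 XOR  39 =  46
137 XOR  52 = 189
 70 XOR 170 = 236
233 XOR  96 = 137
 85 XOR 127 =  42
 60 XOR 125 =  65
220 XOR  85 = 137
 20 XOR 239 = 251
222 XOR  28 = 194
231 XOR 176 =  87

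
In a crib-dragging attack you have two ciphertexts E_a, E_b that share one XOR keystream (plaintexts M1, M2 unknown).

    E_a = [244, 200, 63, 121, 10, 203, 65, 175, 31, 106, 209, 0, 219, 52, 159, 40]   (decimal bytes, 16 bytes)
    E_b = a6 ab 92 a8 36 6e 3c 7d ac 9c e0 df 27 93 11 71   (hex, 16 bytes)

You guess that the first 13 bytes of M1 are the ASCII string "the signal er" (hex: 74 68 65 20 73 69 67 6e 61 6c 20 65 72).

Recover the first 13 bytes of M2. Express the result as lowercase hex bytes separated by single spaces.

26 0b c8 f1 4f cc 1a bc d2 9a 11 ba 8e

First, E_a ⊕ E_b = (M1 ⊕ K) ⊕ (M2 ⊕ K) = M1 ⊕ M2, so the key drops out. Then M2 = (M1 ⊕ M2) ⊕ M1 over the first 13 bytes.
byte 0: (f4 ^ a6) ^ 74 = 52 ^ 74 = 26
byte 1: (c8 ^ ab) ^ 68 = 63 ^ 68 = 0b
byte 2: (3f ^ 92) ^ 65 = ad ^ 65 = c8
byte 3: (79 ^ a8) ^ 20 = d1 ^ 20 = f1
byte 4: (0a ^ 36) ^ 73 = 3c ^ 73 = 4f
byte 5: (cb ^ 6e) ^ 69 = a5 ^ 69 = cc
byte 6: (41 ^ 3c) ^ 67 = 7d ^ 67 = 1a
byte 7: (af ^ 7d) ^ 6e = d2 ^ 6e = bc
byte 8: (1f ^ ac) ^ 61 = b3 ^ 61 = d2
byte 9: (6a ^ 9c) ^ 6c = f6 ^ 6c = 9a
byte 10: (d1 ^ e0) ^ 20 = 31 ^ 20 = 11
byte 11: (00 ^ df) ^ 65 = df ^ 65 = ba
byte 12: (db ^ 27) ^ 72 = fc ^ 72 = 8e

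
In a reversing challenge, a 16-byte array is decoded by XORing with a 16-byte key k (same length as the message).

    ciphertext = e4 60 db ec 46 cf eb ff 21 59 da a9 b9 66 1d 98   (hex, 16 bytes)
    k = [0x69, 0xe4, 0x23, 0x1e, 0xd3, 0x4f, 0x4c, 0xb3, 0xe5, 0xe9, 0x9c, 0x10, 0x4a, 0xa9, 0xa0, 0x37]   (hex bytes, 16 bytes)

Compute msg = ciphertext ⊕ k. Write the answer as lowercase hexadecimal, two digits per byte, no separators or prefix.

8d84f8f29580a74cc4b046b9f3cfbdaf

e4 XOR 69 = 8d
60 XOR e4 = 84
db XOR 23 = f8
ec XOR 1e = f2
46 XOR d3 = 95
cf XOR 4f = 80
eb XOR 4c = a7
ff XOR b3 = 4c
21 XOR e5 = c4
59 XOR e9 = b0
da XOR 9c = 46
a9 XOR 10 = b9
b9 XOR 4a = f3
66 XOR a9 = cf
1d XOR a0 = bd
98 XOR 37 = af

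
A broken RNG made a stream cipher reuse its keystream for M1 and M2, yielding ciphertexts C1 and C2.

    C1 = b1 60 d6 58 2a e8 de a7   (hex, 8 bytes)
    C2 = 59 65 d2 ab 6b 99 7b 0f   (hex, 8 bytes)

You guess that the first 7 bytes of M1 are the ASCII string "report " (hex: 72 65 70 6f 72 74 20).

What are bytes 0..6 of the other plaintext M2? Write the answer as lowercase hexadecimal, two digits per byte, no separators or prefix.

First, C1 ⊕ C2 = (M1 ⊕ K) ⊕ (M2 ⊕ K) = M1 ⊕ M2, so the key drops out. Then M2 = (M1 ⊕ M2) ⊕ M1 over the first 7 bytes.
byte 0: (b1 ⊕ 59) ⊕ 72 = e8 ⊕ 72 = 9a
byte 1: (60 ⊕ 65) ⊕ 65 = 05 ⊕ 65 = 60
byte 2: (d6 ⊕ d2) ⊕ 70 = 04 ⊕ 70 = 74
byte 3: (58 ⊕ ab) ⊕ 6f = f3 ⊕ 6f = 9c
byte 4: (2a ⊕ 6b) ⊕ 72 = 41 ⊕ 72 = 33
byte 5: (e8 ⊕ 99) ⊕ 74 = 71 ⊕ 74 = 05
byte 6: (de ⊕ 7b) ⊕ 20 = a5 ⊕ 20 = 85

9a60749c330585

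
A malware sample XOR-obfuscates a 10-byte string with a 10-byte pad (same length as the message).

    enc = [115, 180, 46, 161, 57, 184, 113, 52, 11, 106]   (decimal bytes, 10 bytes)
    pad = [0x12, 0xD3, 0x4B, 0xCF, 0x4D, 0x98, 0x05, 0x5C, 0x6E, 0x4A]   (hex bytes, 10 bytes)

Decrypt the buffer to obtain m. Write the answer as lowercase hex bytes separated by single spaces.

XOR is its own inverse, so applying the key byte-wise gives the result directly.
01110011 ^ 00010010 = 01100001
10110100 ^ 11010011 = 01100111
00101110 ^ 01001011 = 01100101
10100001 ^ 11001111 = 01101110
00111001 ^ 01001101 = 01110100
10111000 ^ 10011000 = 00100000
01110001 ^ 00000101 = 01110100
00110100 ^ 01011100 = 01101000
00001011 ^ 01101110 = 01100101
01101010 ^ 01001010 = 00100000

61 67 65 6e 74 20 74 68 65 20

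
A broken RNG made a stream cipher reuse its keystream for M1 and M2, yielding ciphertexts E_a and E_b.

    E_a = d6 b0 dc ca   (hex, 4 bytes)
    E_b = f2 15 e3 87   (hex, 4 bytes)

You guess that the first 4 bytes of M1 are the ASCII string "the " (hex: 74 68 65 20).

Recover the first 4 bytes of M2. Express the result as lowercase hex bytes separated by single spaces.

First, E_a ⊕ E_b = (M1 ⊕ K) ⊕ (M2 ⊕ K) = M1 ⊕ M2, so the key drops out. Then M2 = (M1 ⊕ M2) ⊕ M1 over the first 4 bytes.
byte 0: (d6 xor f2) xor 74 = 24 xor 74 = 50
byte 1: (b0 xor 15) xor 68 = a5 xor 68 = cd
byte 2: (dc xor e3) xor 65 = 3f xor 65 = 5a
byte 3: (ca xor 87) xor 20 = 4d xor 20 = 6d

50 cd 5a 6d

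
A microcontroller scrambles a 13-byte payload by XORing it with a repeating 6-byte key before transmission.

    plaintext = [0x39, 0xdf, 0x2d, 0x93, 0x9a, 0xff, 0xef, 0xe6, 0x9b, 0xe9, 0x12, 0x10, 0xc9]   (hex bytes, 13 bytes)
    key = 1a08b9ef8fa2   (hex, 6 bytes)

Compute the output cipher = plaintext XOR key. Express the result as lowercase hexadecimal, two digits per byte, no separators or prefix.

23d7947c155df5ee22069db2d3

The 6-byte key repeats, so the effective keystream is 1a 08 b9 ef 8f a2 1a 08 b9 ef 8f a2 1a.
byte 0: 39 xor 1a = 23
byte 1: df xor 08 = d7
byte 2: 2d xor b9 = 94
byte 3: 93 xor ef = 7c
byte 4: 9a xor 8f = 15
byte 5: ff xor a2 = 5d
byte 6: ef xor 1a = f5
byte 7: e6 xor 08 = ee
byte 8: 9b xor b9 = 22
byte 9: e9 xor ef = 06
byte 10: 12 xor 8f = 9d
byte 11: 10 xor a2 = b2
byte 12: c9 xor 1a = d3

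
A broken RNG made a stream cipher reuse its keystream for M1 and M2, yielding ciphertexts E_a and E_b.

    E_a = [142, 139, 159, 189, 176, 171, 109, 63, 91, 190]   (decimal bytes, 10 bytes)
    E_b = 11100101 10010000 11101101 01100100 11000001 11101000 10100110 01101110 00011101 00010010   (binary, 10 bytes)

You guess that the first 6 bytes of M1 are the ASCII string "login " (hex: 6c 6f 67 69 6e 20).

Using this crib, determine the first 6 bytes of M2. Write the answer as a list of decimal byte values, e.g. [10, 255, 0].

First, E_a ⊕ E_b = (M1 ⊕ K) ⊕ (M2 ⊕ K) = M1 ⊕ M2, so the key drops out. Then M2 = (M1 ⊕ M2) ⊕ M1 over the first 6 bytes.
byte 0: (8e XOR e5) XOR 6c = 6b XOR 6c = 07
byte 1: (8b XOR 90) XOR 6f = 1b XOR 6f = 74
byte 2: (9f XOR ed) XOR 67 = 72 XOR 67 = 15
byte 3: (bd XOR 64) XOR 69 = d9 XOR 69 = b0
byte 4: (b0 XOR c1) XOR 6e = 71 XOR 6e = 1f
byte 5: (ab XOR e8) XOR 20 = 43 XOR 20 = 63

[7, 116, 21, 176, 31, 99]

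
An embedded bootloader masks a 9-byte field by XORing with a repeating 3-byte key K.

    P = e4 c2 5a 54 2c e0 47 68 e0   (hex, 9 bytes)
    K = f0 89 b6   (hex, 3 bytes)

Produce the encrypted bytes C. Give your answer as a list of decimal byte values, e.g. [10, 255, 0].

The 3-byte key repeats, so the effective keystream is f0 89 b6 f0 89 b6 f0 89 b6.
byte 0: e4 ^ f0 = 14
byte 1: c2 ^ 89 = 4b
byte 2: 5a ^ b6 = ec
byte 3: 54 ^ f0 = a4
byte 4: 2c ^ 89 = a5
byte 5: e0 ^ b6 = 56
byte 6: 47 ^ f0 = b7
byte 7: 68 ^ 89 = e1
byte 8: e0 ^ b6 = 56

[20, 75, 236, 164, 165, 86, 183, 225, 86]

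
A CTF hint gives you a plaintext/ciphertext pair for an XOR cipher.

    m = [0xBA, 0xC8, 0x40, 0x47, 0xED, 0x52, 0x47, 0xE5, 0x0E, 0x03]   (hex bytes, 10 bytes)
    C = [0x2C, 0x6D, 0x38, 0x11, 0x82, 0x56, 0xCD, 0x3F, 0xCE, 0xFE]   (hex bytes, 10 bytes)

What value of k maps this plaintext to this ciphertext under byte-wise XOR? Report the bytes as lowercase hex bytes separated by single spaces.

Since C = m ⊕ k, XORing both sides with m gives k = m ⊕ C.
186 ⊕  44 = 150
200 ⊕ 109 = 165
 64 ⊕  56 = 120
 71 ⊕  17 =  86
237 ⊕ 130 = 111
 82 ⊕  86 =   4
 71 ⊕ 205 = 138
229 ⊕  63 = 218
 14 ⊕ 206 = 192
  3 ⊕ 254 = 253

96 a5 78 56 6f 04 8a da c0 fd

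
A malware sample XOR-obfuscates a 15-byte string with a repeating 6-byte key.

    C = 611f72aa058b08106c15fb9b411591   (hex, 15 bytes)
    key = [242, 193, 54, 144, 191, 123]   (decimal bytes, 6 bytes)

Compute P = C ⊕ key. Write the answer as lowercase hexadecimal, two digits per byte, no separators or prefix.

93de443abaf0fad15a8544e0b3d4a7

The 6-byte key repeats, so the effective keystream is f2 c1 36 90 bf 7b f2 c1 36 90 bf 7b f2 c1 36.
byte 0: 01100001 xor 11110010 = 10010011
byte 1: 00011111 xor 11000001 = 11011110
byte 2: 01110010 xor 00110110 = 01000100
byte 3: 10101010 xor 10010000 = 00111010
byte 4: 00000101 xor 10111111 = 10111010
byte 5: 10001011 xor 01111011 = 11110000
byte 6: 00001000 xor 11110010 = 11111010
byte 7: 00010000 xor 11000001 = 11010001
byte 8: 01101100 xor 00110110 = 01011010
byte 9: 00010101 xor 10010000 = 10000101
byte 10: 11111011 xor 10111111 = 01000100
byte 11: 10011011 xor 01111011 = 11100000
byte 12: 01000001 xor 11110010 = 10110011
byte 13: 00010101 xor 11000001 = 11010100
byte 14: 10010001 xor 00110110 = 10100111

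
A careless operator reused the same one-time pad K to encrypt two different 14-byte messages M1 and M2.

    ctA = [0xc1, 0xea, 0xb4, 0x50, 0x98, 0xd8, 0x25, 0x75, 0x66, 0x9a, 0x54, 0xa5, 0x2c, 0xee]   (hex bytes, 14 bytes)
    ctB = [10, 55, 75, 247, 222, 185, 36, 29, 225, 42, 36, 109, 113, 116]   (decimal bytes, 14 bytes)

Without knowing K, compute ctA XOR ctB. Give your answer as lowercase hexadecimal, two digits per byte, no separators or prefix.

ctA ⊕ ctB = (M1 ⊕ K) ⊕ (M2 ⊕ K) = M1 ⊕ M2 — the shared key cancels under XOR.
c1 XOR 0a = cb
ea XOR 37 = dd
b4 XOR 4b = ff
50 XOR f7 = a7
98 XOR de = 46
d8 XOR b9 = 61
25 XOR 24 = 01
75 XOR 1d = 68
66 XOR e1 = 87
9a XOR 2a = b0
54 XOR 24 = 70
a5 XOR 6d = c8
2c XOR 71 = 5d
ee XOR 74 = 9a

cbddffa74661016887b070c85d9a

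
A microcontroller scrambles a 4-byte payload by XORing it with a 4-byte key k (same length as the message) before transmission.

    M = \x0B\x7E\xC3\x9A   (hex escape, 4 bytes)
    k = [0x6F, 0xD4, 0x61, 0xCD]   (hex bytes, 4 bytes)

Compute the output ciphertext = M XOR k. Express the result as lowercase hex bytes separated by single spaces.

64 aa a2 57

00001011 XOR 01101111 = 01100100
01111110 XOR 11010100 = 10101010
11000011 XOR 01100001 = 10100010
10011010 XOR 11001101 = 01010111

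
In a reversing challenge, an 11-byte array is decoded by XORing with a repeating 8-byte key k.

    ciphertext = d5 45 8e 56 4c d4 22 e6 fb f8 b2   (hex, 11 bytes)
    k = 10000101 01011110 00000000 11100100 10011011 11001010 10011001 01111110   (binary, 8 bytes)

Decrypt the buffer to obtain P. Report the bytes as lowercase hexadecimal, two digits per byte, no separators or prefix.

The 8-byte key repeats, so the effective keystream is 85 5e 00 e4 9b ca 99 7e 85 5e 00.
byte 0: 11010101 ^ 10000101 = 01010000
byte 1: 01000101 ^ 01011110 = 00011011
byte 2: 10001110 ^ 00000000 = 10001110
byte 3: 01010110 ^ 11100100 = 10110010
byte 4: 01001100 ^ 10011011 = 11010111
byte 5: 11010100 ^ 11001010 = 00011110
byte 6: 00100010 ^ 10011001 = 10111011
byte 7: 11100110 ^ 01111110 = 10011000
byte 8: 11111011 ^ 10000101 = 01111110
byte 9: 11111000 ^ 01011110 = 10100110
byte 10: 10110010 ^ 00000000 = 10110010

501b8eb2d71ebb987ea6b2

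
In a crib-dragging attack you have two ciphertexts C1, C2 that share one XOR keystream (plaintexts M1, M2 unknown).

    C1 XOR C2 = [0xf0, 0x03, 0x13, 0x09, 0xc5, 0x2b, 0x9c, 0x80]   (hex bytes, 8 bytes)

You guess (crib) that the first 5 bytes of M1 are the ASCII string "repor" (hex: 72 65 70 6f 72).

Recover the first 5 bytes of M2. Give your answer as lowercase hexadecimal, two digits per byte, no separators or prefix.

Since C1 ⊕ C2 = M1 ⊕ M2, XORing with the guessed M1 bytes yields the corresponding M2 bytes: M2 = (C1 ⊕ C2) ⊕ M1.
f0 ^ 72 = 82
03 ^ 65 = 66
13 ^ 70 = 63
09 ^ 6f = 66
c5 ^ 72 = b7

82666366b7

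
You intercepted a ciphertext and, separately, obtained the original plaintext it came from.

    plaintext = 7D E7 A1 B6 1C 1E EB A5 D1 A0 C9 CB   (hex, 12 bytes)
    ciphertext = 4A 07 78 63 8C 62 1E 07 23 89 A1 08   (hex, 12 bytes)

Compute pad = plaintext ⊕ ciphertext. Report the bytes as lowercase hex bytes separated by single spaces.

37 e0 d9 d5 90 7c f5 a2 f2 29 68 c3

Since ciphertext = plaintext ⊕ pad, XORing both sides with plaintext gives pad = plaintext ⊕ ciphertext.
01111101 ^ 01001010 = 00110111
11100111 ^ 00000111 = 11100000
10100001 ^ 01111000 = 11011001
10110110 ^ 01100011 = 11010101
00011100 ^ 10001100 = 10010000
00011110 ^ 01100010 = 01111100
11101011 ^ 00011110 = 11110101
10100101 ^ 00000111 = 10100010
11010001 ^ 00100011 = 11110010
10100000 ^ 10001001 = 00101001
11001001 ^ 10100001 = 01101000
11001011 ^ 00001000 = 11000011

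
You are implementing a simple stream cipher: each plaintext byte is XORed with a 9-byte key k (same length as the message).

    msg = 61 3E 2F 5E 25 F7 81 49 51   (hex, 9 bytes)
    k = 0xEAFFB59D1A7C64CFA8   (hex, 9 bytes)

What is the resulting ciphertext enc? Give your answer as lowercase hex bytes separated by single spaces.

8b c1 9a c3 3f 8b e5 86 f9

XOR is its own inverse, so applying the key byte-wise gives the result directly.
byte 0: 61 ^ ea = 8b
byte 1: 3e ^ ff = c1
byte 2: 2f ^ b5 = 9a
byte 3: 5e ^ 9d = c3
byte 4: 25 ^ 1a = 3f
byte 5: f7 ^ 7c = 8b
byte 6: 81 ^ 64 = e5
byte 7: 49 ^ cf = 86
byte 8: 51 ^ a8 = f9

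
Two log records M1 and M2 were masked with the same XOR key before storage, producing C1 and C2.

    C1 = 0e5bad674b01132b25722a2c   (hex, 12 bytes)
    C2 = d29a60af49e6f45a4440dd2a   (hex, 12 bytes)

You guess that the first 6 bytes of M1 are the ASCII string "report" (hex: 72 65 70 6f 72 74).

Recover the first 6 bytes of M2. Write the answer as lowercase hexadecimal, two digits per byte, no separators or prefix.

First, C1 ⊕ C2 = (M1 ⊕ K) ⊕ (M2 ⊕ K) = M1 ⊕ M2, so the key drops out. Then M2 = (M1 ⊕ M2) ⊕ M1 over the first 6 bytes.
byte 0: (0e ⊕ d2) ⊕ 72 = dc ⊕ 72 = ae
byte 1: (5b ⊕ 9a) ⊕ 65 = c1 ⊕ 65 = a4
byte 2: (ad ⊕ 60) ⊕ 70 = cd ⊕ 70 = bd
byte 3: (67 ⊕ af) ⊕ 6f = c8 ⊕ 6f = a7
byte 4: (4b ⊕ 49) ⊕ 72 = 02 ⊕ 72 = 70
byte 5: (01 ⊕ e6) ⊕ 74 = e7 ⊕ 74 = 93

aea4bda77093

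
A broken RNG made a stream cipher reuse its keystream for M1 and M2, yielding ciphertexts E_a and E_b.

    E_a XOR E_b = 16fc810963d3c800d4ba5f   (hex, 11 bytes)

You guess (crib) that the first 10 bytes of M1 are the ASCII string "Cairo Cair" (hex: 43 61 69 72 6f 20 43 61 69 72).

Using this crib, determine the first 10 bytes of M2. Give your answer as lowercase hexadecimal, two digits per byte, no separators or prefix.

Since E_a ⊕ E_b = M1 ⊕ M2, XORing with the guessed M1 bytes yields the corresponding M2 bytes: M2 = (E_a ⊕ E_b) ⊕ M1.
byte 0:  22 ^  67 =  85
byte 1: 252 ^  97 = 157
byte 2: 129 ^ 105 = 232
byte 3:   9 ^ 114 = 123
byte 4:  99 ^ 111 =  12
byte 5: 211 ^  32 = 243
byte 6: 200 ^  67 = 139
byte 7:   0 ^  97 =  97
byte 8: 212 ^ 105 = 189
byte 9: 186 ^ 114 = 200

559de87b0cf38b61bdc8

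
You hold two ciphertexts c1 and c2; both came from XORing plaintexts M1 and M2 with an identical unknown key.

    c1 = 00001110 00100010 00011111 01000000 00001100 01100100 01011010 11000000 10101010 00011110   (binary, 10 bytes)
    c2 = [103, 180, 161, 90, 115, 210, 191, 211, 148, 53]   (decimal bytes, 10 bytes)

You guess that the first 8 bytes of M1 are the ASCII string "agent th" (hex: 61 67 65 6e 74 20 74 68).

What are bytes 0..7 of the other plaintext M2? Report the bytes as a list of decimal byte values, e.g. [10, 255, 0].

First, c1 ⊕ c2 = (M1 ⊕ K) ⊕ (M2 ⊕ K) = M1 ⊕ M2, so the key drops out. Then M2 = (M1 ⊕ M2) ⊕ M1 over the first 8 bytes.
byte 0: (0e ^ 67) ^ 61 = 69 ^ 61 = 08
byte 1: (22 ^ b4) ^ 67 = 96 ^ 67 = f1
byte 2: (1f ^ a1) ^ 65 = be ^ 65 = db
byte 3: (40 ^ 5a) ^ 6e = 1a ^ 6e = 74
byte 4: (0c ^ 73) ^ 74 = 7f ^ 74 = 0b
byte 5: (64 ^ d2) ^ 20 = b6 ^ 20 = 96
byte 6: (5a ^ bf) ^ 74 = e5 ^ 74 = 91
byte 7: (c0 ^ d3) ^ 68 = 13 ^ 68 = 7b

[8, 241, 219, 116, 11, 150, 145, 123]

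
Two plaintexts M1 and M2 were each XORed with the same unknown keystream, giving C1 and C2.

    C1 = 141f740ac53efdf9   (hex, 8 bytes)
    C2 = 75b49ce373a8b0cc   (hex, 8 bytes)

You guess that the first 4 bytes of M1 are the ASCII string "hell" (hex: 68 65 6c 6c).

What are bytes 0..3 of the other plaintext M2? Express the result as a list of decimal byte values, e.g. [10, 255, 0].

[9, 206, 132, 133]

First, C1 ⊕ C2 = (M1 ⊕ K) ⊕ (M2 ⊕ K) = M1 ⊕ M2, so the key drops out. Then M2 = (M1 ⊕ M2) ⊕ M1 over the first 4 bytes.
byte 0: (14 xor 75) xor 68 = 61 xor 68 = 09
byte 1: (1f xor b4) xor 65 = ab xor 65 = ce
byte 2: (74 xor 9c) xor 6c = e8 xor 6c = 84
byte 3: (0a xor e3) xor 6c = e9 xor 6c = 85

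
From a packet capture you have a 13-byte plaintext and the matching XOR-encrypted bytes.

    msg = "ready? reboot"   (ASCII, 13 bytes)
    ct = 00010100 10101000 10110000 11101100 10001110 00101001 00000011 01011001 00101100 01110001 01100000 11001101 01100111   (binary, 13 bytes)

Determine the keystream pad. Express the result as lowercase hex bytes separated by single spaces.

66 cd d1 88 f7 16 23 2b 49 13 0f a2 13

Since ct = msg ⊕ pad, XORing both sides with msg gives pad = msg ⊕ ct.
72 ⊕ 14 = 66
65 ⊕ a8 = cd
61 ⊕ b0 = d1
64 ⊕ ec = 88
79 ⊕ 8e = f7
3f ⊕ 29 = 16
20 ⊕ 03 = 23
72 ⊕ 59 = 2b
65 ⊕ 2c = 49
62 ⊕ 71 = 13
6f ⊕ 60 = 0f
6f ⊕ cd = a2
74 ⊕ 67 = 13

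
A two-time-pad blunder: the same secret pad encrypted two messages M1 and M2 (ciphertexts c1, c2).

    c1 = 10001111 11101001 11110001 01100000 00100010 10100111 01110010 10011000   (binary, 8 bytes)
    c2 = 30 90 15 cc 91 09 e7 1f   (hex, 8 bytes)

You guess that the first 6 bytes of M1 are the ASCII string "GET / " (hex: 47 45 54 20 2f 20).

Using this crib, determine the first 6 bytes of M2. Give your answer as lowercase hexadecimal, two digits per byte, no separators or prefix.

First, c1 ⊕ c2 = (M1 ⊕ K) ⊕ (M2 ⊕ K) = M1 ⊕ M2, so the key drops out. Then M2 = (M1 ⊕ M2) ⊕ M1 over the first 6 bytes.
byte 0: (8f ^ 30) ^ 47 = bf ^ 47 = f8
byte 1: (e9 ^ 90) ^ 45 = 79 ^ 45 = 3c
byte 2: (f1 ^ 15) ^ 54 = e4 ^ 54 = b0
byte 3: (60 ^ cc) ^ 20 = ac ^ 20 = 8c
byte 4: (22 ^ 91) ^ 2f = b3 ^ 2f = 9c
byte 5: (a7 ^ 09) ^ 20 = ae ^ 20 = 8e

f83cb08c9c8e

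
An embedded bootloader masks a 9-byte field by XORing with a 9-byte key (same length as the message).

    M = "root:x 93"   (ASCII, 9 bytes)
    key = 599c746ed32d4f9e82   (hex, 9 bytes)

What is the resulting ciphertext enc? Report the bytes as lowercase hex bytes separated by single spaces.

XOR is its own inverse, so applying the key byte-wise gives the result directly.
byte 0: 72 ⊕ 59 = 2b
byte 1: 6f ⊕ 9c = f3
byte 2: 6f ⊕ 74 = 1b
byte 3: 74 ⊕ 6e = 1a
byte 4: 3a ⊕ d3 = e9
byte 5: 78 ⊕ 2d = 55
byte 6: 20 ⊕ 4f = 6f
byte 7: 39 ⊕ 9e = a7
byte 8: 33 ⊕ 82 = b1

2b f3 1b 1a e9 55 6f a7 b1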